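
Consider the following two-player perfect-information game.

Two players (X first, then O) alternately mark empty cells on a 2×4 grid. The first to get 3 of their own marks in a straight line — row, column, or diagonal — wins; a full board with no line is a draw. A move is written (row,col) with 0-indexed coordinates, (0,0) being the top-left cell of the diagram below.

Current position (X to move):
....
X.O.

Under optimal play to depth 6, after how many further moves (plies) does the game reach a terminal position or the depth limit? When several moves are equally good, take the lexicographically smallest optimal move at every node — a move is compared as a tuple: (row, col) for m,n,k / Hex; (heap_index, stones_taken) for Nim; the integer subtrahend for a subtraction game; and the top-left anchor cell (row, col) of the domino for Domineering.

PV length from [..../X.O.]: 6 plies

p1 X@[..../X.O.]: (0,0)[X.../X.O.]+0* (0,1)[.X../X.O.]+0 (0,2)[..X./X.O.]+0 (0,3)[...X/X.O.]+0 (1,1)[..../XXO.]+0 (1,3)[..../X.OX]+0
p2 O@[X.../X.O.]: (0,1)[XO../X.O.]+0* (0,2)[X.O./X.O.]+0 (0,3)[X..O/X.O.]+0 (1,1)[X.../XOO.]+0 (1,3)[X.../X.OO]+0
p3 X@[XO../X.O.]: (0,2)[XOX./X.O.]+0* (0,3)[XO.X/X.O.]+0 (1,1)[XO../XXO.]+0 (1,3)[XO../X.OX]+0
p4 O@[XOX./X.O.]: (0,3)[XOXO/X.O.]+0* (1,1)[XOX./XOO.]+0 (1,3)[XOX./X.OO]+0
p5 X@[XOXO/X.O.]: (1,1)[XOXO/XXO.]+0* (1,3)[XOXO/X.OX]+0
p6 O@[XOXO/XXO.]: (1,3)[XOXO/XXOO]+0*
p7 X@[XOXO/XXOO] terminal +0; root [..../X.O.] d6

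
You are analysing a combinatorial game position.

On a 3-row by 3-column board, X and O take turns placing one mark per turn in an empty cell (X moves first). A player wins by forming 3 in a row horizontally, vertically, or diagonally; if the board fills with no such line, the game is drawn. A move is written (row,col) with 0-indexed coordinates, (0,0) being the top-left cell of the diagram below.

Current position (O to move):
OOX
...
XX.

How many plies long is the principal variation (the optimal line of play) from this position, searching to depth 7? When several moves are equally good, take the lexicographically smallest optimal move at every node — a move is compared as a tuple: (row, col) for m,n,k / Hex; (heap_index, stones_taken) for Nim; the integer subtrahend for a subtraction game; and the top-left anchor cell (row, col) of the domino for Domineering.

PV length from [OOX/.../XX.]: 2 plies

[OOX/.../XX.] O move#1: (1,0):-1/OOX/O../XX.*, (1,1):-1/OOX/.O./XX., (1,2):-1/OOX/..O/XX., (2,2):-1/OOX/.../XXO
[OOX/O../XX.] X move#2: (1,1):+1/OOX/OX./XX.*, (1,2):+1/OOX/O.X/XX., (2,2):+1/OOX/O../XXX
[OOX/OX./XX.] end (terminal -1, O#3); searched OOX/.../XX. to 7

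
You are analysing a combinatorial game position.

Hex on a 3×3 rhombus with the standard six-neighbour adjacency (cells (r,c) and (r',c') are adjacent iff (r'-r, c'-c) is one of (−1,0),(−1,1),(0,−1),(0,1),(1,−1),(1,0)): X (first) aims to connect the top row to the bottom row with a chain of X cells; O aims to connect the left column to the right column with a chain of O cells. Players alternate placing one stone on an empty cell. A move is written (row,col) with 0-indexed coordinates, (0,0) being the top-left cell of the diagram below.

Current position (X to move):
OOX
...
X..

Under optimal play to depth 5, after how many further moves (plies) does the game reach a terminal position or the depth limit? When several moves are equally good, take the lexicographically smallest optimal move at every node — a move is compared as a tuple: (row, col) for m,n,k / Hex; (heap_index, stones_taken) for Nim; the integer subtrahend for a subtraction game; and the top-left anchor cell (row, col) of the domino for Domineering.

PV length from [OOX/.../X..]: 5 plies

[OOX/.../X..] X move#1: (1,0):+1/OOX/X../X..*, (1,1):+1/OOX/.X./X.., (1,2):+1/OOX/..X/X.., (2,1):+1/OOX/.../XX., (2,2):+1/OOX/.../X.X
[OOX/X../X..] O move#2: (1,1):-1/OOX/XO./X..*, (1,2):-1/OOX/X.O/X.., (2,1):-1/OOX/X../XO., (2,2):-1/OOX/X../X.O
[OOX/XO./X..] X move#3: (1,2):+1/OOX/XOX/X..*, (2,1):-1/OOX/XO./XX., (2,2):-1/OOX/XO./X.X
[OOX/XOX/X..] O move#4: (2,1):-1/OOX/XOX/XO.*, (2,2):-1/OOX/XOX/X.O
[OOX/XOX/XO.] X move#5: (2,2):+1/OOX/XOX/XOX*
[OOX/XOX/XOX] end (terminal -1, O#6); searched OOX/.../X.. to 5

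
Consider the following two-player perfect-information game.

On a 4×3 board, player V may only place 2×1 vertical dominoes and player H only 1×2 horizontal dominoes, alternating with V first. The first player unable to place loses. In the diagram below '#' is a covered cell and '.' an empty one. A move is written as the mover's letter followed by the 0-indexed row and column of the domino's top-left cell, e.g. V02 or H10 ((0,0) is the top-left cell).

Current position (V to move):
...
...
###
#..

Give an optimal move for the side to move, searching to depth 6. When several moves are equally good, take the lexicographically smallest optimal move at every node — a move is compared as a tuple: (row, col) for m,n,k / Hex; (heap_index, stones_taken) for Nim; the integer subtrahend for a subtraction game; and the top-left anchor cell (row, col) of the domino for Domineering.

[.../.../###/#..] V move#1: V00:-1/#../#../###/#.., V01:+1/.#./.#./###/#..*, V02:-1/..#/..#/###/#..
[.#./.#./###/#..] H move#2: H31:-1/.#./.#./###/###*
[.#./.#./###/###] V move#3: V00:+1/##./##./###/###*, V02:+1/.##/.##/###/###
[##./##./###/###] end (terminal -1, H#4); searched .../.../###/#.. to 6

V's best at [.../.../###/#..]: V01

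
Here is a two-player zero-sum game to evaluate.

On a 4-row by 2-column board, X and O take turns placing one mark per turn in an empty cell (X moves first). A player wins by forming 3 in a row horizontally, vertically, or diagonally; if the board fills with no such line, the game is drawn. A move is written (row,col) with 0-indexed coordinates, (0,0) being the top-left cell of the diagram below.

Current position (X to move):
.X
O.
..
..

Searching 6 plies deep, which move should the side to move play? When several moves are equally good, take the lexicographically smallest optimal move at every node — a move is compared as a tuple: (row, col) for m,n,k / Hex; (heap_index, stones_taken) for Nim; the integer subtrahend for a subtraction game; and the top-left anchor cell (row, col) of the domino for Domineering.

p1 X@[.X/O./../..]: (0,0)[XX/O./../..]+0* (1,1)[.X/OX/../..]+0 (2,0)[.X/O./X./..]+0 (2,1)[.X/O./.X/..]+0 (3,0)[.X/O./../X.]+0 (3,1)[.X/O./../.X]-1
p2 O@[XX/O./../..]: (1,1)[XX/OO/../..]+0* (2,0)[XX/O./O./..]+0 (2,1)[XX/O./.O/..]+0 (3,0)[XX/O./../O.]+0 (3,1)[XX/O./../.O]+0
p3 X@[XX/OO/../..]: (2,0)[XX/OO/X./..]+0* (2,1)[XX/OO/.X/..]+0 (3,0)[XX/OO/../X.]+0 (3,1)[XX/OO/../.X]+0
p4 O@[XX/OO/X./..]: (2,1)[XX/OO/XO/..]+0* (3,0)[XX/OO/X./O.]+0 (3,1)[XX/OO/X./.O]+0
p5 X@[XX/OO/XO/..]: (3,0)[XX/OO/XO/X.]-1 (3,1)[XX/OO/XO/.X]+0*
p6 O@[XX/OO/XO/.X]: (3,0)[XX/OO/XO/OX]+0*
p7 X@[XX/OO/XO/OX] terminal +0; root [.X/O./../..] d6

X's best at [.X/O./../..]: (0,0)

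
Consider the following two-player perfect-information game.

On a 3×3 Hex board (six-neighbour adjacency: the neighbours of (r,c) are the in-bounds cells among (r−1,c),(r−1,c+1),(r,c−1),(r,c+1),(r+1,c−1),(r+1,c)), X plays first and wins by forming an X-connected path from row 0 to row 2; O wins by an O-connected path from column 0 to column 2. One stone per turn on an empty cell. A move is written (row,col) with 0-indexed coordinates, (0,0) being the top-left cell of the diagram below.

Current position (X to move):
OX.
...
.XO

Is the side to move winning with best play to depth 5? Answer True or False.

X winning at [OX./.../.XO]: True

p1 X@[OX./.../.XO]: (0,2)[OXX/.../.XO]+1* (1,0)[OX./X../.XO]+1 (1,1)[OX./.X./.XO]+1 (1,2)[OX./..X/.XO]+1 (2,0)[OX./.../XXO]+1
p2 O@[OXX/.../.XO]: (1,0)[OXX/O../.XO]-1* (1,1)[OXX/.O./.XO]-1 (1,2)[OXX/..O/.XO]-1 (2,0)[OXX/.../OXO]-1
p3 X@[OXX/O../.XO]: (1,1)[OXX/OX./.XO]+1* (1,2)[OXX/O.X/.XO]+1 (2,0)[OXX/O../XXO]+1
p4 O@[OXX/OX./.XO] terminal -1; root [OX./.../.XO] d5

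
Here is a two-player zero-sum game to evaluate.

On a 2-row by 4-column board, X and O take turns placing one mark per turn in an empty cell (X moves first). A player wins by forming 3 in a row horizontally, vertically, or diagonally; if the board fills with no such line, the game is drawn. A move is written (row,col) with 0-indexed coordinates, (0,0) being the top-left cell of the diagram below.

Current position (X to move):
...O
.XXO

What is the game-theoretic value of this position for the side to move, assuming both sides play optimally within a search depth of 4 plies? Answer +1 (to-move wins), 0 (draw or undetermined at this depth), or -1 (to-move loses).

p1 X@[...O/.XXO]: (0,0)[X..O/.XXO]+0 (0,1)[.X.O/.XXO]+0 (0,2)[..XO/.XXO]+0 (1,0)[...O/XXXO]+1*
p2 O@[...O/XXXO] terminal -1; root [...O/.XXO] d4

value(...O/.XXO, X) = +1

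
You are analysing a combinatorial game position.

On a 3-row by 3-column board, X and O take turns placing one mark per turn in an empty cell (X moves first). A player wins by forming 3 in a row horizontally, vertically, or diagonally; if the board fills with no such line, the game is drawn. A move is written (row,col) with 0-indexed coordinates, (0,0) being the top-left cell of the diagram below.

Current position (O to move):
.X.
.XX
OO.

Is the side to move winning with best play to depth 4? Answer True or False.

ply 1, O at .X./.XX/OO. | (0,0)=-1→OX./.XX/OO.; (0,2)=-1→.XO/.XX/OO.; (1,0)=+1→.X./OXX/OO.*; (2,2)=+1→.X./.XX/OOO
ply 2, X at .X./OXX/OO. | (0,0)=-1→XX./OXX/OO.*; (0,2)=-1→.XX/OXX/OO.; (2,2)=-1→.X./OXX/OOX
ply 3, O at XX./OXX/OO. | (0,2)=-1→XXO/OXX/OO.; (2,2)=+1→XX./OXX/OOO*
ply 4: XX./OXX/OOO is terminal -1 (X); from .X./.XX/OO. depth 4

O winning at [.X./.XX/OO.]: True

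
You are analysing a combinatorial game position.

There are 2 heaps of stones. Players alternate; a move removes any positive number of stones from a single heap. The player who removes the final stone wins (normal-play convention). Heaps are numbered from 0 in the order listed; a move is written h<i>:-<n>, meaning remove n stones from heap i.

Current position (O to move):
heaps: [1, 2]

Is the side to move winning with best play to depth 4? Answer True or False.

[(1,2)] O move#1: h0:-1:-1/(0,2), h1:-1:+1/(1,1)*, h1:-2:-1/(1,0)
[(1,1)] X move#2: h0:-1:-1/(0,1)*, h1:-1:-1/(1,0)
[(0,1)] O move#3: h1:-1:+1/(0,0)*
[(0,0)] end (terminal -1, X#4); searched (1,2) to 4

O winning at [(1,2)]: True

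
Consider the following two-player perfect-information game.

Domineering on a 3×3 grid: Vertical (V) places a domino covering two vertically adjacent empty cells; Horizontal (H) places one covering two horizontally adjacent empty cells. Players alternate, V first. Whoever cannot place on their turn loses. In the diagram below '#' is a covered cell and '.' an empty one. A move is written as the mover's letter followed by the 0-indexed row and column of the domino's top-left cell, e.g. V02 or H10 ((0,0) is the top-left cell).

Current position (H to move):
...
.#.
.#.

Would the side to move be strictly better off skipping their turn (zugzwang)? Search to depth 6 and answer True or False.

p1 H@[.../.#./.#.]: H00[##./.#./.#.]-1* H01[.##/.#./.#.]-1
p2 V@[##./.#./.#.]: V02[###/.##/.#.]+1* V10[##./##./##.]+1 V12[##./.##/.##]+1
p3 H@[###/.##/.#.] terminal -1; root [.../.#./.#.] d6
suppose H passes — search the same position with V to move:
pass> p1 V@[.../.#./.#.]: V00[#../##./.#.]+1* V02[..#/.##/.#.]+1 V10[.../##./##.]+1 V12[.../.##/.##]+1
pass> p2 H@[#../##./.#.]: H01[###/##./.#.]-1*
pass> p3 V@[###/##./.#.]: V12[###/###/.##]+1*
pass> p4 H@[###/###/.##] terminal -1; root [.../.#./.#.] d6
for H: play -1, pass -1

zugzwang(.../.#./.#., H) = False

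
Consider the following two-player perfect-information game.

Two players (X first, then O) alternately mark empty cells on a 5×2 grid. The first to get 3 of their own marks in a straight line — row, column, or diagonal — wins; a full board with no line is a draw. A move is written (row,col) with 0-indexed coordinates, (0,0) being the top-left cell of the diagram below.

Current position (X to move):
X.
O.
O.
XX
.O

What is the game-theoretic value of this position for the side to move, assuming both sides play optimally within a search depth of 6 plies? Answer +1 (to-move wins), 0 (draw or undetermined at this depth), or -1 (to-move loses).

[X./O./O./XX/.O] X move#1: (0,1):+0/XX/O./O./XX/.O*, (1,1):+0/X./OX/O./XX/.O, (2,1):+0/X./O./OX/XX/.O, (4,0):+0/X./O./O./XX/XO
[XX/O./O./XX/.O] O move#2: (1,1):+0/XX/OO/O./XX/.O*, (2,1):+0/XX/O./OO/XX/.O, (4,0):+0/XX/O./O./XX/OO
[XX/OO/O./XX/.O] X move#3: (2,1):+0/XX/OO/OX/XX/.O*, (4,0):+0/XX/OO/O./XX/XO
[XX/OO/OX/XX/.O] O move#4: (4,0):+0/XX/OO/OX/XX/OO*
[XX/OO/OX/XX/OO] end (terminal +0, X#5); searched X./O./O./XX/.O to 6

value(X./O./O./XX/.O, X) = 0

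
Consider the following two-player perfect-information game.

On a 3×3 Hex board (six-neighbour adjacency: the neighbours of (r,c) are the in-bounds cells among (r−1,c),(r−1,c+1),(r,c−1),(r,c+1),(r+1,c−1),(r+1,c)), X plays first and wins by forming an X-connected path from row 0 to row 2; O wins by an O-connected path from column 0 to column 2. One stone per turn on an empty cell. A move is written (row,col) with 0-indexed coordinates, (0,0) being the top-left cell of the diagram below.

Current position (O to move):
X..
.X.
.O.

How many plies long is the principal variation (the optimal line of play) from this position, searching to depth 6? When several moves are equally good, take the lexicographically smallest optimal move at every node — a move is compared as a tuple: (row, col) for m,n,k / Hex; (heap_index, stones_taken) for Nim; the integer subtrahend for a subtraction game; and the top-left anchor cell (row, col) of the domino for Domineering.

PV length from [X../.X./.O.]: 5 plies

p1 O@[X../.X./.O.]: (0,1)[XO./.X./.O.]-1 (0,2)[X.O/.X./.O.]-1 (1,0)[X../OX./.O.]-1 (1,2)[X../.XO/.O.]-1 (2,0)[X../.X./OO.]+1* (2,2)[X../.X./.OO]-1
p2 X@[X../.X./OO.]: (0,1)[XX./.X./OO.]-1* (0,2)[X.X/.X./OO.]-1 (1,0)[X../XX./OO.]-1 (1,2)[X../.XX/OO.]-1 (2,2)[X../.X./OOX]-1
p3 O@[XX./.X./OO.]: (0,2)[XXO/.X./OO.]+1* (1,0)[XX./OX./OO.]+1 (1,2)[XX./.XO/OO.]+1 (2,2)[XX./.X./OOO]+1
p4 X@[XXO/.X./OO.]: (1,0)[XXO/XX./OO.]-1* (1,2)[XXO/.XX/OO.]-1 (2,2)[XXO/.X./OOX]-1
p5 O@[XXO/XX./OO.]: (1,2)[XXO/XXO/OO.]+1* (2,2)[XXO/XX./OOO]+1
p6 X@[XXO/XXO/OO.] terminal -1; root [X../.X./.O.] d6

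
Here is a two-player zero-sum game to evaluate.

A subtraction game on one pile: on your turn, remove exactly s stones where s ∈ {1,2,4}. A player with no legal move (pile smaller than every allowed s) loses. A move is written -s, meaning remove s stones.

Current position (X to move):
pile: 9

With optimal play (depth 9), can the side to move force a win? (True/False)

X winning at [9]: False

p1 X@[9]: -1[8]-1* -2[7]-1 -4[5]-1
p2 O@[8]: -1[7]-1 -2[6]+1* -4[4]-1
p3 X@[6]: -1[5]-1* -2[4]-1 -4[2]-1
p4 O@[5]: -1[4]-1 -2[3]+1* -4[1]-1
p5 X@[3]: -1[2]-1* -2[1]-1
p6 O@[2]: -1[1]-1 -2[0]+1*
p7 X@[0] terminal -1; root [9] d9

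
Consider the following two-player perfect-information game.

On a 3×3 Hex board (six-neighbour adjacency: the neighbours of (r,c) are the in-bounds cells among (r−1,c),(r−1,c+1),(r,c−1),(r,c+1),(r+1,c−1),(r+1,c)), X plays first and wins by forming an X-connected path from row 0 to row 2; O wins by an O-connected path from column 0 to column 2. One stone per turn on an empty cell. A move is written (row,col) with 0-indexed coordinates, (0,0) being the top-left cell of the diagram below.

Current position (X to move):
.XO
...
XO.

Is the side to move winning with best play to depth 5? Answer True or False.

X winning at [.XO/.../XO.]: True

p1 X@[.XO/.../XO.]: (0,0)[XXO/.../XO.]+1* (1,0)[.XO/X../XO.]+1 (1,1)[.XO/.X./XO.]+1 (1,2)[.XO/..X/XO.]+1 (2,2)[.XO/.../XOX]+1
p2 O@[XXO/.../XO.]: (1,0)[XXO/O../XO.]-1* (1,1)[XXO/.O./XO.]-1 (1,2)[XXO/..O/XO.]-1 (2,2)[XXO/.../XOO]-1
p3 X@[XXO/O../XO.]: (1,1)[XXO/OX./XO.]+1* (1,2)[XXO/O.X/XO.]-1 (2,2)[XXO/O../XOX]-1
p4 O@[XXO/OX./XO.] terminal -1; root [.XO/.../XO.] d5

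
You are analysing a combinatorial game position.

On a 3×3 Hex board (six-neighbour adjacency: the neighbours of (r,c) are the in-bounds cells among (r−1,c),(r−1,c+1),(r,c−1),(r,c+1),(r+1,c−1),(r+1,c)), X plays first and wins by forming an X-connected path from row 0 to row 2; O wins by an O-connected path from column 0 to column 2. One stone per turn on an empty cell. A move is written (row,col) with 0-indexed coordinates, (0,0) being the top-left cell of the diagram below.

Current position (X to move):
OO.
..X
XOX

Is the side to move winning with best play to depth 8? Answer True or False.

X winning at [OO./..X/XOX]: True

[OO./..X/XOX] X move#1: (0,2):+1/OOX/..X/XOX*, (1,0):-1/OO./X.X/XOX, (1,1):-1/OO./.XX/XOX
[OOX/..X/XOX] end (terminal -1, O#2); searched OO./..X/XOX to 8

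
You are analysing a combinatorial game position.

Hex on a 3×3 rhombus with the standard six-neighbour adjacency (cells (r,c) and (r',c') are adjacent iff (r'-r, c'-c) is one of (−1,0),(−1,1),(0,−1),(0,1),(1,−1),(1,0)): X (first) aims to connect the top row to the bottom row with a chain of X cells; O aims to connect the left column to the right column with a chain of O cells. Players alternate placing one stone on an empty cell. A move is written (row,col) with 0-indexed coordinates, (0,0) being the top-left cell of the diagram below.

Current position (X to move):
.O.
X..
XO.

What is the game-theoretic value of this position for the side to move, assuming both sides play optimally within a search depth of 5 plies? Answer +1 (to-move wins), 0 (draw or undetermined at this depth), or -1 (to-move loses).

ply 1, X at .O./X../XO. | (0,0)=+1→XO./X../XO.*; (0,2)=+1→.OX/X../XO.; (1,1)=+1→.O./XX./XO.; (1,2)=+1→.O./X.X/XO.; (2,2)=+1→.O./X../XOX
ply 2: XO./X../XO. is terminal -1 (O); from .O./X../XO. depth 5

value(.O./X../XO., X) = +1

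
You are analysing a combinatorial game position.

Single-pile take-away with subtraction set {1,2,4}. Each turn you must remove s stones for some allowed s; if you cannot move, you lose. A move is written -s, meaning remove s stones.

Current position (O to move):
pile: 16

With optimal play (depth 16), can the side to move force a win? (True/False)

[16] O move#1: -1:+1/15*, -2:-1/14, -4:+1/12
[15] X move#2: -1:-1/14*, -2:-1/13, -4:-1/11
[14] O move#3: -1:-1/13, -2:+1/12*, -4:-1/10
[12] X move#4: -1:-1/11*, -2:-1/10, -4:-1/8
[11] O move#5: -1:-1/10, -2:+1/9*, -4:-1/7
[9] X move#6: -1:-1/8*, -2:-1/7, -4:-1/5
[8] O move#7: -1:-1/7, -2:+1/6*, -4:-1/4
[6] X move#8: -1:-1/5*, -2:-1/4, -4:-1/2
[5] O move#9: -1:-1/4, -2:+1/3*, -4:-1/1
[3] X move#10: -1:-1/2*, -2:-1/1
[2] O move#11: -1:-1/1, -2:+1/0*
[0] end (terminal -1, X#12); searched 16 to 16

O winning at [16]: True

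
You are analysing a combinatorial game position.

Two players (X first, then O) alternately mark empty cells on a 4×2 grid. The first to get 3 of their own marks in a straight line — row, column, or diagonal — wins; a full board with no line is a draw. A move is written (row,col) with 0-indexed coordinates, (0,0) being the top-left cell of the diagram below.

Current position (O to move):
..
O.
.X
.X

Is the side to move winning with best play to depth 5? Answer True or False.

p1 O@[../O./.X/.X]: (0,0)[O./O./.X/.X]-1 (0,1)[.O/O./.X/.X]-1 (1,1)[../OO/.X/.X]+0* (2,0)[../O./OX/.X]-1 (3,0)[../O./.X/OX]-1
p2 X@[../OO/.X/.X]: (0,0)[X./OO/.X/.X]+0* (0,1)[.X/OO/.X/.X]-1 (2,0)[../OO/XX/.X]+0 (3,0)[../OO/.X/XX]+0
p3 O@[X./OO/.X/.X]: (0,1)[XO/OO/.X/.X]+0* (2,0)[X./OO/OX/.X]+0 (3,0)[X./OO/.X/OX]+0
p4 X@[XO/OO/.X/.X]: (2,0)[XO/OO/XX/.X]+0* (3,0)[XO/OO/.X/XX]+0
p5 O@[XO/OO/XX/.X]: (3,0)[XO/OO/XX/OX]+0*
p6 X@[XO/OO/XX/OX] terminal +0; root [../O./.X/.X] d5

O winning at [../O./.X/.X]: False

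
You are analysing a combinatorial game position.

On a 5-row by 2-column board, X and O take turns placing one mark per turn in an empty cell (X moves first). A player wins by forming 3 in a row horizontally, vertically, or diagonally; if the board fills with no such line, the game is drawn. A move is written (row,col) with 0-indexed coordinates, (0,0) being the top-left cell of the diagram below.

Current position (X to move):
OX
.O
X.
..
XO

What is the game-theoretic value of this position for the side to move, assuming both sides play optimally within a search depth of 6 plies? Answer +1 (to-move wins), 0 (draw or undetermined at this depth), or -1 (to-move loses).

value(OX/.O/X./../XO, X) = +1

[OX/.O/X./../XO] X move#1: (1,0):+0/OX/XO/X./../XO, (2,1):+0/OX/.O/XX/../XO, (3,0):+1/OX/.O/X./X./XO*, (3,1):+0/OX/.O/X./.X/XO
[OX/.O/X./X./XO] end (terminal -1, O#2); searched OX/.O/X./../XO to 6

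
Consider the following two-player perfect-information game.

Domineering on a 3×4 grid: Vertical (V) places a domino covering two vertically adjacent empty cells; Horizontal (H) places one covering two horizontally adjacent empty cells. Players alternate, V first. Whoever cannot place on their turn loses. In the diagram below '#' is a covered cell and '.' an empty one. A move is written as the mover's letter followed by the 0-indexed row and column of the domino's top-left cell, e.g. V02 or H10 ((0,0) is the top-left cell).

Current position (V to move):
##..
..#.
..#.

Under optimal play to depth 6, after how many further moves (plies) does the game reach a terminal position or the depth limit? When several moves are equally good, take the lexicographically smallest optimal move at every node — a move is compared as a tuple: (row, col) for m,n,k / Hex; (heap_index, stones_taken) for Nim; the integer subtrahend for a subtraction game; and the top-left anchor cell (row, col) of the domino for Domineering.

ply 1, V at ##../..#./..#. | V03=-1→##.#/..##/..#.; V10=+1→##../#.#./#.#.*; V11=+1→##../.##./.##.; V13=-1→##../..##/..##
ply 2, H at ##../#.#./#.#. | H02=-1→####/#.#./#.#.*
ply 3, V at ####/#.#./#.#. | V11=+1→####/###./###.*; V13=+1→####/#.##/#.##
ply 4: ####/###./###. is terminal -1 (H); from ##../..#./..#. depth 6

PV length from [##../..#./..#.]: 3 plies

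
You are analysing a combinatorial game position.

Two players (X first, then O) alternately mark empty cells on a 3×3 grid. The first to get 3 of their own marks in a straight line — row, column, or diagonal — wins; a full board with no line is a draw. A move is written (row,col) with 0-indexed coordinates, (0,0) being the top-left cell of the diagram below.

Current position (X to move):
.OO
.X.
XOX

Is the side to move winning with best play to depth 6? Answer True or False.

X winning at [.OO/.X./XOX]: True

[.OO/.X./XOX] X move#1: (0,0):+1/XOO/.X./XOX*, (1,0):-1/.OO/XX./XOX, (1,2):-1/.OO/.XX/XOX
[XOO/.X./XOX] end (terminal -1, O#2); searched .OO/.X./XOX to 6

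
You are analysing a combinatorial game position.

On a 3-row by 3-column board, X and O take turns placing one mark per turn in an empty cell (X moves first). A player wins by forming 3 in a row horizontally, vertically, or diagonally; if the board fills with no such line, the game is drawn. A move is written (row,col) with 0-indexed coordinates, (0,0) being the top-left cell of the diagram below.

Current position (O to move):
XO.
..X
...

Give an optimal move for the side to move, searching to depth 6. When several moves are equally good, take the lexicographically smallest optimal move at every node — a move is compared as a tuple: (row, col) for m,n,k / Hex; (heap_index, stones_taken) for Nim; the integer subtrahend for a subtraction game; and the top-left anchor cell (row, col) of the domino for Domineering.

[XO./..X/...] O move#1: (0,2):-1/XOO/..X/..., (1,0):-1/XO./O.X/..., (1,1):+0/XO./.OX/...*, (2,0):-1/XO./..X/O.., (2,1):-1/XO./..X/.O., (2,2):-1/XO./..X/..O
[XO./.OX/...] X move#2: (0,2):-1/XOX/.OX/..., (1,0):-1/XO./XOX/..., (2,0):-1/XO./.OX/X.., (2,1):+0/XO./.OX/.X.*, (2,2):-1/XO./.OX/..X
[XO./.OX/.X.] O move#3: (0,2):-1/XOO/.OX/.X., (1,0):-1/XO./OOX/.X., (2,0):+0/XO./.OX/OX.*, (2,2):+0/XO./.OX/.XO
[XO./.OX/OX.] X move#4: (0,2):+0/XOX/.OX/OX.*, (1,0):-1/XO./XOX/OX., (2,2):-1/XO./.OX/OXX
[XOX/.OX/OX.] O move#5: (1,0):-1/XOX/OOX/OX., (2,2):+0/XOX/.OX/OXO*
[XOX/.OX/OXO] X move#6: (1,0):+0/XOX/XOX/OXO*
[XOX/XOX/OXO] end (terminal +0, O#7); searched XO./..X/... to 6

O's best at [XO./..X/...]: (1,1)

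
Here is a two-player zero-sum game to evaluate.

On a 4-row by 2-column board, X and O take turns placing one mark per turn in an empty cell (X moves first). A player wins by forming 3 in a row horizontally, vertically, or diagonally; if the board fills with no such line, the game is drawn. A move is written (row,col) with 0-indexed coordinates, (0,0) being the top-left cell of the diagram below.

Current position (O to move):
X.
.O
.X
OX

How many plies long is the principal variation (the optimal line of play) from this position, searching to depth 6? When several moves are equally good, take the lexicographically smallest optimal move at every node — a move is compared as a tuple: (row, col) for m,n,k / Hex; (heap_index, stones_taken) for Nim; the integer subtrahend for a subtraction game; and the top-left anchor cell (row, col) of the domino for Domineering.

PV length from [X./.O/.X/OX]: 3 plies

[X./.O/.X/OX] O move#1: (0,1):+0/XO/.O/.X/OX*, (1,0):+0/X./OO/.X/OX, (2,0):+0/X./.O/OX/OX
[XO/.O/.X/OX] X move#2: (1,0):+0/XO/XO/.X/OX*, (2,0):+0/XO/.O/XX/OX
[XO/XO/.X/OX] O move#3: (2,0):+0/XO/XO/OX/OX*
[XO/XO/OX/OX] end (terminal +0, X#4); searched X./.O/.X/OX to 6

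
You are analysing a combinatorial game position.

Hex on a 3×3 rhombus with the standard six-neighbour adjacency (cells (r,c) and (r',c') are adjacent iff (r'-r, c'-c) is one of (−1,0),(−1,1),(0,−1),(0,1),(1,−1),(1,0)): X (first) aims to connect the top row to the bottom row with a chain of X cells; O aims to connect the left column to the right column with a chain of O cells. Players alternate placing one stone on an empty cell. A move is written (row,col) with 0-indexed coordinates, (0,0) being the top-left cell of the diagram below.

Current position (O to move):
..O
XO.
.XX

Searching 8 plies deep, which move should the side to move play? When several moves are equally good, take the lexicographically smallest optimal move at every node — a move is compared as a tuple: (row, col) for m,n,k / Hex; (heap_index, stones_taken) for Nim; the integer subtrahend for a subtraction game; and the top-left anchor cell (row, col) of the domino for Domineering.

[..O/XO./.XX] O move#1: (0,0):+1/O.O/XO./.XX*, (0,1):+1/.OO/XO./.XX, (1,2):-1/..O/XOO/.XX, (2,0):+1/..O/XO./OXX
[O.O/XO./.XX] X move#2: (0,1):-1/OXO/XO./.XX*, (1,2):-1/O.O/XOX/.XX, (2,0):-1/O.O/XO./XXX
[OXO/XO./.XX] O move#3: (1,2):-1/OXO/XOO/.XX, (2,0):+1/OXO/XO./OXX*
[OXO/XO./OXX] end (terminal -1, X#4); searched ..O/XO./.XX to 8

O's best at [..O/XO./.XX]: (0,0)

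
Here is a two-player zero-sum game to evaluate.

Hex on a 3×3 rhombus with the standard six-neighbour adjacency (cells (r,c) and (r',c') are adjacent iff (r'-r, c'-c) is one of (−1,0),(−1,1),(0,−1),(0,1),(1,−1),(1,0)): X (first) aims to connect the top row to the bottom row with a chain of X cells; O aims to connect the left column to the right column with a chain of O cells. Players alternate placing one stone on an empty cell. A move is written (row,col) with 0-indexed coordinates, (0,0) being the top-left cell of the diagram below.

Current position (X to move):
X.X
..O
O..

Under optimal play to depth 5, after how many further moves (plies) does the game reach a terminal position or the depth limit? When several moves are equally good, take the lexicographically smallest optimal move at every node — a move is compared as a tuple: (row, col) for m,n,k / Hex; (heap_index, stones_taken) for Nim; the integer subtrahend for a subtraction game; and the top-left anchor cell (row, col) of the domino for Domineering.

p1 X@[X.X/..O/O..]: (0,1)[XXX/..O/O..]-1* (1,0)[X.X/X.O/O..]-1 (1,1)[X.X/.XO/O..]-1 (2,1)[X.X/..O/OX.]-1 (2,2)[X.X/..O/O.X]-1
p2 O@[XXX/..O/O..]: (1,0)[XXX/O.O/O..]+1* (1,1)[XXX/.OO/O..]+1 (2,1)[XXX/..O/OO.]+1 (2,2)[XXX/..O/O.O]+1
p3 X@[XXX/O.O/O..]: (1,1)[XXX/OXO/O..]-1* (2,1)[XXX/O.O/OX.]-1 (2,2)[XXX/O.O/O.X]-1
p4 O@[XXX/OXO/O..]: (2,1)[XXX/OXO/OO.]+1* (2,2)[XXX/OXO/O.O]-1
p5 X@[XXX/OXO/OO.] terminal -1; root [X.X/..O/O..] d5

PV length from [X.X/..O/O..]: 4 plies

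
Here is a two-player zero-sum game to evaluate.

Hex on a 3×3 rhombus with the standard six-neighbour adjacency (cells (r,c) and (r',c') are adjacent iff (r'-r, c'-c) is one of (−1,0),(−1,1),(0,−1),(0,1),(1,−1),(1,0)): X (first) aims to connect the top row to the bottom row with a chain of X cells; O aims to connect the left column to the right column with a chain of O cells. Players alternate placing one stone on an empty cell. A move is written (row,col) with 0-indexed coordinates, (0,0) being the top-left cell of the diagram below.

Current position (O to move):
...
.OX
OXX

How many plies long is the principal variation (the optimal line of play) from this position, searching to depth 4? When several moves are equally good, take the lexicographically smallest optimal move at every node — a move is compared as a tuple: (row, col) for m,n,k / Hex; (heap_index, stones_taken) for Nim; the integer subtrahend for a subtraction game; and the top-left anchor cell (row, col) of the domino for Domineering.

PV length from [.../.OX/OXX]: 1 ply

ply 1, O at .../.OX/OXX | (0,0)=-1→O../.OX/OXX; (0,1)=-1→.O./.OX/OXX; (0,2)=+1→..O/.OX/OXX*; (1,0)=-1→.../OOX/OXX
ply 2: ..O/.OX/OXX is terminal -1 (X); from .../.OX/OXX depth 4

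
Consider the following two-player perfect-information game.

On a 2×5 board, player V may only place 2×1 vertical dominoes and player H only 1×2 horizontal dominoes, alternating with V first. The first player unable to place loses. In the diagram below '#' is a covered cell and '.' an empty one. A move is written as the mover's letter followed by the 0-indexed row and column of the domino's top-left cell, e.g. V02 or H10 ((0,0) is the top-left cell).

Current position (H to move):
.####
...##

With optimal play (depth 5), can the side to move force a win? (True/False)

p1 H@[.####/...##]: H10[.####/##.##]+1* H11[.####/.####]-1
p2 V@[.####/##.##] terminal -1; root [.####/...##] d5

H winning at [.####/...##]: True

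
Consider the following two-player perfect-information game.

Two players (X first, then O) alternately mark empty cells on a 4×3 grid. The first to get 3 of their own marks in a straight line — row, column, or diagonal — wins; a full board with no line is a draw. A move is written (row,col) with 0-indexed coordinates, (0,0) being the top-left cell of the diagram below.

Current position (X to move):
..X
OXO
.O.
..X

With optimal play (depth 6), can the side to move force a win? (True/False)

p1 X@[..X/OXO/.O./..X]: (0,0)[X.X/OXO/.O./..X]-1 (0,1)[.XX/OXO/.O./..X]-1 (2,0)[..X/OXO/XO./..X]+1* (2,2)[..X/OXO/.OX/..X]-1 (3,0)[..X/OXO/.O./X.X]+1 (3,1)[..X/OXO/.O./.XX]-1
p2 O@[..X/OXO/XO./..X] terminal -1; root [..X/OXO/.O./..X] d6

X winning at [..X/OXO/.O./..X]: True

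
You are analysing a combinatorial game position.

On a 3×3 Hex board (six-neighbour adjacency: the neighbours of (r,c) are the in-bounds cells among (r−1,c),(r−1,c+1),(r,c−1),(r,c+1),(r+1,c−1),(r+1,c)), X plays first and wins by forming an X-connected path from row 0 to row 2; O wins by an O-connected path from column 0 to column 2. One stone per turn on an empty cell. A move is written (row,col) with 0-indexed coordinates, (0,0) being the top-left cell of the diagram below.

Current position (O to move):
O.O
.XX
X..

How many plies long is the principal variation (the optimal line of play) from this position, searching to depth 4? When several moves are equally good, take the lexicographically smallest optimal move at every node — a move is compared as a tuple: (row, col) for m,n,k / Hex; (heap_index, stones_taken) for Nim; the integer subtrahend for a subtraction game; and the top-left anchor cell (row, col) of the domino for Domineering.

[O.O/.XX/X..] O move#1: (0,1):+1/OOO/.XX/X..*, (1,0):-1/O.O/OXX/X.., (2,1):-1/O.O/.XX/XO., (2,2):-1/O.O/.XX/X.O
[OOO/.XX/X..] end (terminal -1, X#2); searched O.O/.XX/X.. to 4

PV length from [O.O/.XX/X..]: 1 ply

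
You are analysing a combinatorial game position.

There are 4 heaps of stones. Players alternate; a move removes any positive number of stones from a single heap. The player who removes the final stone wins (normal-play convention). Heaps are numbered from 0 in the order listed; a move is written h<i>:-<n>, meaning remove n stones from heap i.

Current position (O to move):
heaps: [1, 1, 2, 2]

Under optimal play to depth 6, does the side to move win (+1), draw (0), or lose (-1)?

ply 1, O at (1,1,2,2) | h0:-1=-1→(0,1,2,2)*; h1:-1=-1→(1,0,2,2); h2:-1=-1→(1,1,1,2); h2:-2=-1→(1,1,0,2); h3:-1=-1→(1,1,2,1); h3:-2=-1→(1,1,2,0)
ply 2, X at (0,1,2,2) | h1:-1=+1→(0,0,2,2)*; h2:-1=-1→(0,1,1,2); h2:-2=-1→(0,1,0,2); h3:-1=-1→(0,1,2,1); h3:-2=-1→(0,1,2,0)
ply 3, O at (0,0,2,2) | h2:-1=-1→(0,0,1,2)*; h2:-2=-1→(0,0,0,2); h3:-1=-1→(0,0,2,1); h3:-2=-1→(0,0,2,0)
ply 4, X at (0,0,1,2) | h2:-1=-1→(0,0,0,2); h3:-1=+1→(0,0,1,1)*; h3:-2=-1→(0,0,1,0)
ply 5, O at (0,0,1,1) | h2:-1=-1→(0,0,0,1)*; h3:-1=-1→(0,0,1,0)
ply 6, X at (0,0,0,1) | h3:-1=+1→(0,0,0,0)*
ply 7: (0,0,0,0) is terminal -1 (O); from (1,1,2,2) depth 6

value((1,1,2,2), O) = -1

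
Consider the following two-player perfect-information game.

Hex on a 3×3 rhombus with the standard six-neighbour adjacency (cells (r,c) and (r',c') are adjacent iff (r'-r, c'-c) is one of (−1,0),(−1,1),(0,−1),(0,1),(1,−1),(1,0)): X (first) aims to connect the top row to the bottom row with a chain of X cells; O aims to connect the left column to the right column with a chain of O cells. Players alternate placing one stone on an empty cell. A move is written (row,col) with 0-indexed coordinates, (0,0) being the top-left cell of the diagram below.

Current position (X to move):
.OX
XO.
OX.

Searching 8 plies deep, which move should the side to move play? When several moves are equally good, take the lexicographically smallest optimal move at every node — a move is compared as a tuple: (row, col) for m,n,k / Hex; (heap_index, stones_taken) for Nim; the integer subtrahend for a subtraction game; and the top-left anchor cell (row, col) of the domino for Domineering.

X's best at [.OX/XO./OX.]: (1,2)

[.OX/XO./OX.] X move#1: (0,0):-1/XOX/XO./OX., (1,2):+1/.OX/XOX/OX.*, (2,2):-1/.OX/XO./OXX
[.OX/XOX/OX.] end (terminal -1, O#2); searched .OX/XO./OX. to 8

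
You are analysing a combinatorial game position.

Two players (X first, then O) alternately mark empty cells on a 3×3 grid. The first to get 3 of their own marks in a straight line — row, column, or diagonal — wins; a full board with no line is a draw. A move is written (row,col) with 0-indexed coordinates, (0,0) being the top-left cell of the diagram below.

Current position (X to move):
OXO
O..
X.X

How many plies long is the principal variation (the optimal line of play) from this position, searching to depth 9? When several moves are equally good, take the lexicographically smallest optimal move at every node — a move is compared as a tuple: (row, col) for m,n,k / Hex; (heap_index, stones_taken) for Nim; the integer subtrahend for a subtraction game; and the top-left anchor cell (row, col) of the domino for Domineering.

PV length from [OXO/O../X.X]: 1 ply

[OXO/O../X.X] X move#1: (1,1):+0/OXO/OX./X.X, (1,2):+0/OXO/O.X/X.X, (2,1):+1/OXO/O../XXX*
[OXO/O../XXX] end (terminal -1, O#2); searched OXO/O../X.X to 9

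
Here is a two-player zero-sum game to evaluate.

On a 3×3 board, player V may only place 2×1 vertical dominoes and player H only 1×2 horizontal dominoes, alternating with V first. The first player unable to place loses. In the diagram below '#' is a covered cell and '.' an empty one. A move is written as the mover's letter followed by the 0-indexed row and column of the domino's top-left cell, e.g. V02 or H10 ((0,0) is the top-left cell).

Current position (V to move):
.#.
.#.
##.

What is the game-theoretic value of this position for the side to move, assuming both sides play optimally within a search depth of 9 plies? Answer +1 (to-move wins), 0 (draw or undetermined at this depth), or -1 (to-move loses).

ply 1, V at .#./.#./##. | V00=+1→##./##./##.*; V02=+1→.##/.##/##.; V12=+1→.#./.##/###
ply 2: ##./##./##. is terminal -1 (H); from .#./.#./##. depth 9

value(.#./.#./##., V) = +1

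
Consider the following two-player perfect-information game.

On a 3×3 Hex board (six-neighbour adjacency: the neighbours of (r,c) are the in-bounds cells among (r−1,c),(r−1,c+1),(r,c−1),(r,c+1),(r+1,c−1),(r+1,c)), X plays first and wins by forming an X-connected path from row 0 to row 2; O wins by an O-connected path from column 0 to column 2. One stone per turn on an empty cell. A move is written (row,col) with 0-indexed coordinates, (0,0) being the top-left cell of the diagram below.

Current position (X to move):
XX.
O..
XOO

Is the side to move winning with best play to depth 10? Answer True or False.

X winning at [XX./O../XOO]: True

ply 1, X at XX./O../XOO | (0,2)=-1→XXX/O../XOO; (1,1)=+1→XX./OX./XOO*; (1,2)=-1→XX./O.X/XOO
ply 2: XX./OX./XOO is terminal -1 (O); from XX./O../XOO depth 10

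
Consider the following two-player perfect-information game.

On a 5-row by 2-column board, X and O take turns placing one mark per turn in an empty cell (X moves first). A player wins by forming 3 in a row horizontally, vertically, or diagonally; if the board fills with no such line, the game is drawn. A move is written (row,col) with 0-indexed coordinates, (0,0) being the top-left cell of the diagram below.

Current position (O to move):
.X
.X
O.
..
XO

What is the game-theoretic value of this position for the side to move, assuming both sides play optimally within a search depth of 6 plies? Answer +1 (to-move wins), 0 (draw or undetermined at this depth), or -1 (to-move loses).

value(.X/.X/O./../XO, O) = +1

ply 1, O at .X/.X/O./../XO | (0,0)=-1→OX/.X/O./../XO; (1,0)=-1→.X/OX/O./../XO; (2,1)=+1→.X/.X/OO/../XO*; (3,0)=-1→.X/.X/O./O./XO; (3,1)=-1→.X/.X/O./.O/XO
ply 2, X at .X/.X/OO/../XO | (0,0)=-1→XX/.X/OO/../XO*; (1,0)=-1→.X/XX/OO/../XO; (3,0)=-1→.X/.X/OO/X./XO; (3,1)=-1→.X/.X/OO/.X/XO
ply 3, O at XX/.X/OO/../XO | (1,0)=+1→XX/OX/OO/../XO*; (3,0)=+1→XX/.X/OO/O./XO; (3,1)=+1→XX/.X/OO/.O/XO
ply 4, X at XX/OX/OO/../XO | (3,0)=-1→XX/OX/OO/X./XO*; (3,1)=-1→XX/OX/OO/.X/XO
ply 5, O at XX/OX/OO/X./XO | (3,1)=+1→XX/OX/OO/XO/XO*
ply 6: XX/OX/OO/XO/XO is terminal -1 (X); from .X/.X/O./../XO depth 6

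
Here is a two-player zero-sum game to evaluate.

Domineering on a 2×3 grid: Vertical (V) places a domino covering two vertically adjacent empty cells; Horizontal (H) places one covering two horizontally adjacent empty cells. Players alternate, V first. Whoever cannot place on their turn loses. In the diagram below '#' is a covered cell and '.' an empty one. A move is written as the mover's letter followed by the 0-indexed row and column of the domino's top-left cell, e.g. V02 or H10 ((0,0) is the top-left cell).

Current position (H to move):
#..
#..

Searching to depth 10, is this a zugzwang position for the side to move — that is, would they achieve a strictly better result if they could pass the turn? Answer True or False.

zugzwang(#../#.., H) = False

p1 H@[#../#..]: H01[###/#..]+1* H11[#../###]+1
p2 V@[###/#..] terminal -1; root [#../#..] d10
suppose H passes — search the same position with V to move:
pass> p1 V@[#../#..]: V01[##./##.]+1* V02[#.#/#.#]+1
pass> p2 H@[##./##.] terminal -1; root [#../#..] d10
for H: play +1, pass -1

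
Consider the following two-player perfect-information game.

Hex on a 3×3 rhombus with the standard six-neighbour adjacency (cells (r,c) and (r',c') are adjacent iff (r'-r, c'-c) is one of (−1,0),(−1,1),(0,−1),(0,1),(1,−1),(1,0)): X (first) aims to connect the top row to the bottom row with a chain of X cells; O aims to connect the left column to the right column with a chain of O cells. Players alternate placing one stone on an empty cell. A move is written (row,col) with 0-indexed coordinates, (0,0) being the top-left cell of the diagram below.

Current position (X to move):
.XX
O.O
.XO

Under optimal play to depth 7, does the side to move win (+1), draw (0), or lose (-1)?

value(.XX/O.O/.XO, X) = +1

[.XX/O.O/.XO] X move#1: (0,0):-1/XXX/O.O/.XO, (1,1):+1/.XX/OXO/.XO*, (2,0):-1/.XX/O.O/XXO
[.XX/OXO/.XO] end (terminal -1, O#2); searched .XX/O.O/.XO to 7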